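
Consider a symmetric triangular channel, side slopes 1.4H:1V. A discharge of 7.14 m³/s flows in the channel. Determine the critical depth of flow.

y_c = 1.4 m

At critical depth, Q² T / (g A³) = 1, i.e. A³/T = Q²/g = 7.14²/9.81 = 5.197.
Try y = 1.6 m: A³/T = 10.28 — over.
Try y = 1.05 m: A³/T = 1.251 — short.
Try y = 1.4 m: A³/T = 5.271 — ≈ 5.197.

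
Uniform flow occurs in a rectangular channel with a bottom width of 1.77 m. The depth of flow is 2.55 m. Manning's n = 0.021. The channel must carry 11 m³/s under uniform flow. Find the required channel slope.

Flow area A = b·y = 1.77 × 2.55 = 4.513 m². Wetted perimeter P = b + 2y = 1.77 + 2×2.55 = 6.87 m.
Hydraulic radius R = A/P = 4.513/6.87 = 0.657 m.
From Manning's equation, S = [nQ / (1 A R^(2/3))]² = [0.021 × 11 / (1 × 4.513 × 0.657^(2/3))]² = 0.00459.

S = 0.00459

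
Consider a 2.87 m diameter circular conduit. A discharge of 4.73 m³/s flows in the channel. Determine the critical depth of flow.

y_c = 0.936 m

At critical depth, Q² T / (g A³) = 1, i.e. A³/T = Q²/g = 4.73²/9.81 = 2.281.
Trying y = 0.671 m: A³/T = 0.6268 — short.
Trying y = 1.1 m: A³/T = 4.258 — over.
Trying y = 0.936 m: A³/T = 2.285 — ≈ 2.281.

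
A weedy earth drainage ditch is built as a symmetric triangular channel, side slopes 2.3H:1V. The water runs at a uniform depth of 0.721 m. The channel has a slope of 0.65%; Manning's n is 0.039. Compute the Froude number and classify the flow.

For a triangular section with side slope z = 2.3: A = zy² = 2.3×0.721² = 1.196 m²; P = 2y√(1+z²) = 2×0.721×2.508 = 3.617 m.
Hydraulic radius R = A/P = 1.196/3.617 = 0.3306 m.
V = (1/n) R^(2/3) √S = (1/0.039) × 0.3306^(2/3) × √0.0065 = 0.9884 m/s. Hydraulic depth D_h = A/T = 1.196/3.317 = 0.3605 m.
Froude number Fr = V/√(g·D_h) = 0.9884/√(9.81×0.3605) = 0.526, which is less than 1, so the flow is subcritical.

subcritical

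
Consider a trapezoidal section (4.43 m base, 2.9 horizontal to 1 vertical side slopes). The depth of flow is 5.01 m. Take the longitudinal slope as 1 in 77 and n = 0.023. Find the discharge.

With bottom width b = 4.43 m and side slope z = 2.9: A = (b + zy)y = (4.43 + 2.9×5.01)×5.01 = 94.98 m²; P = b + 2y√(1+z²) = 4.43 + 2×5.01×3.068 = 35.17 m.
Hydraulic radius R = A/P = 94.98/35.17 = 2.701 m.
Manning's equation: Q = (1/n) A R^(2/3) S^(1/2) = (1/0.023) × 94.98 × 2.701^(2/3) × 0.01299^(1/2) = 913 m³/s.

Q = 913 m³/s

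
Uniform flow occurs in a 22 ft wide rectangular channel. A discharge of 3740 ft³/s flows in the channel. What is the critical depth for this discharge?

y_c = 9.65 ft

For a rectangular channel, critical depth y_c = (q²/g)^(1/3) where q = Q/b = 3740/22 = 170 ft²/s.
So y_c = (170²/32.2)^(1/3) = 9.65 ft.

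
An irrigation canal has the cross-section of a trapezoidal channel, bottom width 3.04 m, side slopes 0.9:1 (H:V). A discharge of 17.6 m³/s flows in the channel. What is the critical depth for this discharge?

y_c = 1.31 m

At critical depth, Q² T / (g A³) = 1, i.e. A³/T = Q²/g = 17.6²/9.81 = 31.58.
Try y = 1.11 m: A³/T = 17.89 — short.
Try y = 1.63 m: A³/T = 66.37 — over.
Try y = 1.31 m: A³/T = 31.28 — matches.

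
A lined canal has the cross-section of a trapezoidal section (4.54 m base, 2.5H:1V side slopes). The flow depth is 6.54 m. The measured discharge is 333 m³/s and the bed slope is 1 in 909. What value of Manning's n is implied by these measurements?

n = 0.031

With bottom width b = 4.54 m and side slope z = 2.5: A = (b + zy)y = (4.54 + 2.5×6.54)×6.54 = 136.6 m²; P = b + 2y√(1+z²) = 4.54 + 2×6.54×2.693 = 39.76 m.
Hydraulic radius R = A/P = 136.6/39.76 = 3.436 m.
Rearranging Manning's equation: n = (1/Q) A R^(2/3) S^(1/2) = (1/333) × 136.6 × 3.436^(2/3) × √0.0011 = 0.031.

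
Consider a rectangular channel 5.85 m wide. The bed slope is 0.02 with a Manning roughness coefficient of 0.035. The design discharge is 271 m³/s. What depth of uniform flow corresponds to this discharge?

Manning's equation rearranged: A R^(2/3) = nQ / (1·√S) = 0.035 × 271 / (√0.02) = 67.07.
Trying y = 6.13 m: A R^(2/3) = 56.55 — too small.
Trying y = 7.06 m: A R^(2/3) = 67.04 — close enough.

y_n = 7.06 m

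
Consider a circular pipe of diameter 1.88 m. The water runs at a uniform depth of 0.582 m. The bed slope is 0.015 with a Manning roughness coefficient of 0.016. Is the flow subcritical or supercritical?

For a circular section of diameter D = 1.88 m at depth y = 0.582 m, the central angle is θ = 2 arccos(1 − 2y/D) = 2.36 rad. Then A = (D²/8)(θ − sin θ) = 0.7316 m² and P = Dθ/2 = 2.219 m.
Hydraulic radius R = A/P = 0.7316/2.219 = 0.3297 m.
V = (1/n) R^(2/3) √S = (1/0.016) × 0.3297^(2/3) × √0.015 = 3.654 m/s. Hydraulic depth D_h = A/T = 0.7316/1.738 = 0.4208 m.
Froude number Fr = V/√(g·D_h) = 3.654/√(9.81×0.4208) = 1.8, which is greater than 1, so the flow is supercritical.

supercritical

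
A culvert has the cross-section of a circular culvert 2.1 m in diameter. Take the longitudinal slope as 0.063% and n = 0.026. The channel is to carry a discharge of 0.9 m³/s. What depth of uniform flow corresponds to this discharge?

y_n = 0.941 m

Manning's equation rearranged: A R^(2/3) = nQ / (1·√S) = 0.026 × 0.9 / (√0.00063) = 0.9323.
Try y = 0.737 m: A R^(2/3) = 0.5957 — low.
Try y = 0.941 m: A R^(2/3) = 0.9319 — matches.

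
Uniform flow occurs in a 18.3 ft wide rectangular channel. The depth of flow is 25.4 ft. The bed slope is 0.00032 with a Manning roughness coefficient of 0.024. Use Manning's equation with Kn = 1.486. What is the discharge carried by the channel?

Q = 1830 ft³/s

Flow area A = b·y = 18.3 × 25.4 = 464.8 ft². Wetted perimeter P = b + 2y = 18.3 + 2×25.4 = 69.1 ft.
Hydraulic radius R = A/P = 464.8/69.1 = 6.727 ft.
Manning's equation: Q = (1.486/n) A R^(2/3) S^(1/2) = (1.486/0.024) × 464.8 × 6.727^(2/3) × 0.00032^(1/2) = 1830 ft³/s.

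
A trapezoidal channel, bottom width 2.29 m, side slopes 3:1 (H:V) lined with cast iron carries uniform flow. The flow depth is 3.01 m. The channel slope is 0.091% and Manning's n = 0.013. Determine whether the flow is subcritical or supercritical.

With bottom width b = 2.29 m and side slope z = 3: A = (b + zy)y = (2.29 + 3×3.01)×3.01 = 34.07 m²; P = b + 2y√(1+z²) = 2.29 + 2×3.01×3.162 = 21.33 m.
Hydraulic radius R = A/P = 34.07/21.33 = 1.598 m.
V = (1/n) R^(2/3) √S = (1/0.013) × 1.598^(2/3) × √0.00091 = 3.171 m/s. Hydraulic depth D_h = A/T = 34.07/20.35 = 1.674 m.
Froude number Fr = V/√(g·D_h) = 3.171/√(9.81×1.674) = 0.782, which is less than 1, so the flow is subcritical.

subcritical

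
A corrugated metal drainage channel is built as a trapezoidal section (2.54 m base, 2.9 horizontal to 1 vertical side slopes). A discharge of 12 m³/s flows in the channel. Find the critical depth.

y_c = 0.932 m

At critical depth, Q² T / (g A³) = 1, i.e. A³/T = Q²/g = 12²/9.81 = 14.68.
Trying y = 0.658 m: A³/T = 3.945 — too small.
Trying y = 1.04 m: A³/T = 22.51 — too large.
Trying y = 0.932 m: A³/T = 14.68 — close enough.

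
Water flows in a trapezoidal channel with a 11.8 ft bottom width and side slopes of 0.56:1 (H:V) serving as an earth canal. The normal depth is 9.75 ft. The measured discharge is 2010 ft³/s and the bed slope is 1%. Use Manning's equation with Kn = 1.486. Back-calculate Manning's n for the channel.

With bottom width b = 11.8 ft and side slope z = 0.56: A = (b + zy)y = (11.8 + 0.56×9.75)×9.75 = 168.3 ft²; P = b + 2y√(1+z²) = 11.8 + 2×9.75×1.146 = 34.15 ft.
Hydraulic radius R = A/P = 168.3/34.15 = 4.928 ft.
Rearranging Manning's equation: n = (1.486/Q) A R^(2/3) S^(1/2) = (1.486/2010) × 168.3 × 4.928^(2/3) × √0.01 = 0.036.

n = 0.036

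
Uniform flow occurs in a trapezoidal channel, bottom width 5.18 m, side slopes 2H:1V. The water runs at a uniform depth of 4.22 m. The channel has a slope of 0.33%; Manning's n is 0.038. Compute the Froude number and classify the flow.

With bottom width b = 5.18 m and side slope z = 2: A = (b + zy)y = (5.18 + 2×4.22)×4.22 = 57.48 m²; P = b + 2y√(1+z²) = 5.18 + 2×4.22×2.236 = 24.05 m.
Hydraulic radius R = A/P = 57.48/24.05 = 2.39 m.
V = (1/n) R^(2/3) √S = (1/0.038) × 2.39^(2/3) × √0.0033 = 2.702 m/s. Hydraulic depth D_h = A/T = 57.48/22.06 = 2.605 m.
Froude number Fr = V/√(g·D_h) = 2.702/√(9.81×2.605) = 0.534, which is less than 1, so the flow is subcritical.

subcritical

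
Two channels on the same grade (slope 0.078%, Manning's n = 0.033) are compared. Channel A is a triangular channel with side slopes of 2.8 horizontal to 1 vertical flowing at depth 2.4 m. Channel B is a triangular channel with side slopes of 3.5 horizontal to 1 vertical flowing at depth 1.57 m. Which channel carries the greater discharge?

channel A

Channel A: For a triangular section with side slope z = 2.8: A = zy² = 2.8×2.4² = 16.13 m²; P = 2y√(1+z²) = 2×2.4×2.973 = 14.27 m. Hydraulic radius R = A/P = 16.13/14.27 = 1.13 m. Q_A = (1/0.033)·16.13·1.13^(2/3)·√0.00078 = 14.81 m³/s.
Channel B: For a triangular section with side slope z = 3.5: A = zy² = 3.5×1.57² = 8.627 m²; P = 2y√(1+z²) = 2×1.57×3.64 = 11.43 m. Hydraulic radius R = A/P = 8.627/11.43 = 0.7548 m. Q_B = (1/0.033)·8.627·0.7548^(2/3)·√0.00078 = 6.053 m³/s.
Q_A = 14.81 m³/s vs Q_B = 6.053 m³/s, so channel A carries more.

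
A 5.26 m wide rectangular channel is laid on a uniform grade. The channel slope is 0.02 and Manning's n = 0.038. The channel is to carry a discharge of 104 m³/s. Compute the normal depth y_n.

Manning's equation rearranged: A R^(2/3) = nQ / (1·√S) = 0.038 × 104 / (√0.02) = 27.94.
Trying y = 3.11 m: A R^(2/3) = 20.71 — too small.
Trying y = 3.92 m: A R^(2/3) = 27.9 — ≈ 27.94.

y_n = 3.92 m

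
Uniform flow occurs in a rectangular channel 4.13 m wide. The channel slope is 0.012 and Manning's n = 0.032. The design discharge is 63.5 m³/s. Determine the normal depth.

Manning's equation rearranged: A R^(2/3) = nQ / (1·√S) = 0.032 × 63.5 / (√0.012) = 18.55.
Trying y = 3.02 m: A R^(2/3) = 14.29 — low.
Trying y = 4.19 m: A R^(2/3) = 21.48 — high.
Trying y = 3.72 m: A R^(2/3) = 18.56 — ≈ 18.55.

y_n = 3.72 m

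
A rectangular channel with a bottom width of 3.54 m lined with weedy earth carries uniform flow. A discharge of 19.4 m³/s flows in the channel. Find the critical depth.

y_c = 1.45 m

For a rectangular channel, critical depth y_c = (q²/g)^(1/3) where q = Q/b = 19.4/3.54 = 5.48 m²/s.
So y_c = (5.48²/9.81)^(1/3) = 1.45 m.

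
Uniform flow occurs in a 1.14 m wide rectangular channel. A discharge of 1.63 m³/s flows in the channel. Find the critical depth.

For a rectangular channel, critical depth y_c = (q²/g)^(1/3) where q = Q/b = 1.63/1.14 = 1.43 m²/s.
So y_c = (1.43²/9.81)^(1/3) = 0.593 m.

y_c = 0.593 m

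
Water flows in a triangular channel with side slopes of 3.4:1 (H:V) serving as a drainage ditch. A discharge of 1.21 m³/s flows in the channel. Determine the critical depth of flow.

y_c = 0.481 m

At critical depth, Q² T / (g A³) = 1, i.e. A³/T = Q²/g = 1.21²/9.81 = 0.1492.
At y = 0.549 m: A³/T = 0.2883 — high.
At y = 0.481 m: A³/T = 0.1488 — matches.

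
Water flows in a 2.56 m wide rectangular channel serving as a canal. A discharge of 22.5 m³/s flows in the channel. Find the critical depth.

For a rectangular channel, critical depth y_c = (q²/g)^(1/3) where q = Q/b = 22.5/2.56 = 8.789 m²/s.
So y_c = (8.789²/9.81)^(1/3) = 1.99 m.

y_c = 1.99 m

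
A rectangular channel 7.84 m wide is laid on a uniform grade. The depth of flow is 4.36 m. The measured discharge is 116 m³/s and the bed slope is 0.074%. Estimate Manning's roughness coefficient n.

Flow area A = b·y = 7.84 × 4.36 = 34.18 m². Wetted perimeter P = b + 2y = 7.84 + 2×4.36 = 16.56 m.
Hydraulic radius R = A/P = 34.18/16.56 = 2.064 m.
Rearranging Manning's equation: n = (1/Q) A R^(2/3) S^(1/2) = (1/116) × 34.18 × 2.064^(2/3) × √0.00074 = 0.013.

n = 0.013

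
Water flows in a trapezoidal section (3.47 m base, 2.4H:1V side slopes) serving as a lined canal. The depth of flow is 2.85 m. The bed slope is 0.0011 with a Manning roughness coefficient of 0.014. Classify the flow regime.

With bottom width b = 3.47 m and side slope z = 2.4: A = (b + zy)y = (3.47 + 2.4×2.85)×2.85 = 29.38 m²; P = b + 2y√(1+z²) = 3.47 + 2×2.85×2.6 = 18.29 m.
Hydraulic radius R = A/P = 29.38/18.29 = 1.607 m.
V = (1/n) R^(2/3) √S = (1/0.014) × 1.607^(2/3) × √0.0011 = 3.25 m/s. Hydraulic depth D_h = A/T = 29.38/17.15 = 1.713 m.
Froude number Fr = V/√(g·D_h) = 3.25/√(9.81×1.713) = 0.793, which is less than 1, so the flow is subcritical.

subcritical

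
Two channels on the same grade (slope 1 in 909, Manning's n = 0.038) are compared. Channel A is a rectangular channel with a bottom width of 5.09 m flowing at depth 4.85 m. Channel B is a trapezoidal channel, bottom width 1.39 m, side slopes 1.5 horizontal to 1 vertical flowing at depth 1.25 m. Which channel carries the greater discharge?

Channel A: Flow area A = b·y = 5.09 × 4.85 = 24.69 m². Wetted perimeter P = b + 2y = 5.09 + 2×4.85 = 14.79 m. Hydraulic radius R = A/P = 24.69/14.79 = 1.669 m. Q_A = (1/0.038)·24.69·1.669^(2/3)·√0.0011 = 30.32 m³/s.
Channel B: With bottom width b = 1.39 m and side slope z = 1.5: A = (b + zy)y = (1.39 + 1.5×1.25)×1.25 = 4.081 m²; P = b + 2y√(1+z²) = 1.39 + 2×1.25×1.803 = 5.897 m. Hydraulic radius R = A/P = 4.081/5.897 = 0.6921 m. Q_B = (1/0.038)·4.081·0.6921^(2/3)·√0.0011 = 2.787 m³/s.
Q_A = 30.32 m³/s vs Q_B = 2.787 m³/s, so channel A carries more.

channel A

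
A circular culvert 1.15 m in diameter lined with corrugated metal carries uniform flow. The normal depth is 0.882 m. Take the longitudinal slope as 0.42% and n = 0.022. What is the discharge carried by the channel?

Q = 1.25 m³/s

For a circular section of diameter D = 1.15 m at depth y = 0.882 m, the central angle is θ = 2 arccos(1 − 2y/D) = 4.268 rad. Then A = (D²/8)(θ − sin θ) = 0.8548 m² and P = Dθ/2 = 2.454 m.
Hydraulic radius R = A/P = 0.8548/2.454 = 0.3483 m.
Manning's equation: Q = (1/n) A R^(2/3) S^(1/2) = (1/0.022) × 0.8548 × 0.3483^(2/3) × 0.0042^(1/2) = 1.25 m³/s.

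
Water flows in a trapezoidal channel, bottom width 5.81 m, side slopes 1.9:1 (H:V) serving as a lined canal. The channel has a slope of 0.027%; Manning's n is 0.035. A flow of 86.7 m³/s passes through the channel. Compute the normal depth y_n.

y_n = 5.46 m

Manning's equation rearranged: A R^(2/3) = nQ / (1·√S) = 0.035 × 86.7 / (√0.00027) = 184.7.
Trying y = 6.86 m: A R^(2/3) = 307.3 — high.
Trying y = 5.46 m: A R^(2/3) = 184.6 — ≈ 184.7.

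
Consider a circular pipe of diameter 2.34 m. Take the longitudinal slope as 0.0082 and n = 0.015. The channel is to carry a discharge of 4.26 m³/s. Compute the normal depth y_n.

y_n = 0.771 m

Manning's equation rearranged: A R^(2/3) = nQ / (1·√S) = 0.015 × 4.26 / (√0.0082) = 0.7057.
Try y = 0.878 m: A R^(2/3) = 0.9009 — too large.
Try y = 0.686 m: A R^(2/3) = 0.5633 — too small.
Try y = 0.771 m: A R^(2/3) = 0.7054 — matches.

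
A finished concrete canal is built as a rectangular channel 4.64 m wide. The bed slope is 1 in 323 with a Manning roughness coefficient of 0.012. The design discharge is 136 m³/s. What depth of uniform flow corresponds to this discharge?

y_n = 4.71 m

Manning's equation rearranged: A R^(2/3) = nQ / (1·√S) = 0.012 × 136 / (√0.003096) = 29.33.
At y = 5.35 m: A R^(2/3) = 34.22 — high.
At y = 3.96 m: A R^(2/3) = 23.68 — low.
At y = 4.71 m: A R^(2/3) = 29.33 — matches.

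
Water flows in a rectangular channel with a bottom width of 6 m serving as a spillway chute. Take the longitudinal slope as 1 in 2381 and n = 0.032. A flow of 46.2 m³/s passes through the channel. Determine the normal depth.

y_n = 7.28 m

Manning's equation rearranged: A R^(2/3) = nQ / (1·√S) = 0.032 × 46.2 / (√0.00042) = 72.14.
At y = 6.1 m: A R^(2/3) = 58.31 — too small.
At y = 8.84 m: A R^(2/3) = 90.8 — too large.
At y = 7.28 m: A R^(2/3) = 72.19 — close enough.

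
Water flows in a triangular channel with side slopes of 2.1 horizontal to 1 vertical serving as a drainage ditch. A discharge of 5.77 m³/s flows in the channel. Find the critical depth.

y_c = 1.09 m

At critical depth, Q² T / (g A³) = 1, i.e. A³/T = Q²/g = 5.77²/9.81 = 3.394.
At y = 1.29 m: A³/T = 7.877 — too large.
At y = 0.87 m: A³/T = 1.099 — too small.
At y = 1.09 m: A³/T = 3.393 — ≈ 3.394.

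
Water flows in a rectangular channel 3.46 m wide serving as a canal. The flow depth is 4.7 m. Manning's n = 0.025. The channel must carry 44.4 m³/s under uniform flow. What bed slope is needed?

Flow area A = b·y = 3.46 × 4.7 = 16.26 m². Wetted perimeter P = b + 2y = 3.46 + 2×4.7 = 12.86 m.
Hydraulic radius R = A/P = 16.26/12.86 = 1.265 m.
From Manning's equation, S = [nQ / (1 A R^(2/3))]² = [0.025 × 44.4 / (1 × 16.26 × 1.265^(2/3))]² = 0.00341.

S = 0.00341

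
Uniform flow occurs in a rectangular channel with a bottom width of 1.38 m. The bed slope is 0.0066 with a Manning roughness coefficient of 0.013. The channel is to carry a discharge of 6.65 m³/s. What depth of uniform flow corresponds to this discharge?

Manning's equation rearranged: A R^(2/3) = nQ / (1·√S) = 0.013 × 6.65 / (√0.0066) = 1.064.
Trying y = 1.04 m: A R^(2/3) = 0.7982 — low.
Trying y = 1.31 m: A R^(2/3) = 1.065 — matches.

y_n = 1.31 m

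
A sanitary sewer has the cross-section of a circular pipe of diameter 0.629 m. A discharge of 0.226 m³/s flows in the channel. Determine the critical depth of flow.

At critical depth, Q² T / (g A³) = 1, i.e. A³/T = Q²/g = 0.226²/9.81 = 0.005207.
Trying y = 0.241 m: A³/T = 0.00215 — short.
Trying y = 0.37 m: A³/T = 0.0111 — over.
Trying y = 0.304 m: A³/T = 0.005237 — matches.

y_c = 0.304 m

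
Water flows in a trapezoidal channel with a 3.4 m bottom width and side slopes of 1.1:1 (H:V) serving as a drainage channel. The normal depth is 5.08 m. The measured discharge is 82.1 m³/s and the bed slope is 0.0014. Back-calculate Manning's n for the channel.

n = 0.038

With bottom width b = 3.4 m and side slope z = 1.1: A = (b + zy)y = (3.4 + 1.1×5.08)×5.08 = 45.66 m²; P = b + 2y√(1+z²) = 3.4 + 2×5.08×1.487 = 18.5 m.
Hydraulic radius R = A/P = 45.66/18.5 = 2.468 m.
Rearranging Manning's equation: n = (1/Q) A R^(2/3) S^(1/2) = (1/82.1) × 45.66 × 2.468^(2/3) × √0.0014 = 0.038.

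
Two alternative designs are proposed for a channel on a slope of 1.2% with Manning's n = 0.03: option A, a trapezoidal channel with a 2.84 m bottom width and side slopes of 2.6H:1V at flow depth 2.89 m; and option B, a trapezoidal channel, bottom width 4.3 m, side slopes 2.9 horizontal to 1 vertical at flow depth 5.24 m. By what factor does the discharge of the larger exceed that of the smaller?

Channel A: With bottom width b = 2.84 m and side slope z = 2.6: A = (b + zy)y = (2.84 + 2.6×2.89)×2.89 = 29.92 m²; P = b + 2y√(1+z²) = 2.84 + 2×2.89×2.786 = 18.94 m. Hydraulic radius R = A/P = 29.92/18.94 = 1.58 m. Q_A = (1/0.03)·29.92·1.58^(2/3)·√0.012 = 148.2 m³/s.
Channel B: With bottom width b = 4.3 m and side slope z = 2.9: A = (b + zy)y = (4.3 + 2.9×5.24)×5.24 = 102.2 m²; P = b + 2y√(1+z²) = 4.3 + 2×5.24×3.068 = 36.45 m. Hydraulic radius R = A/P = 102.2/36.45 = 2.803 m. Q_B = (1/0.03)·102.2·2.803^(2/3)·√0.012 = 741.6 m³/s.
The larger discharge is 741.6 m³/s and the smaller is 148.2 m³/s; the ratio is 5.

5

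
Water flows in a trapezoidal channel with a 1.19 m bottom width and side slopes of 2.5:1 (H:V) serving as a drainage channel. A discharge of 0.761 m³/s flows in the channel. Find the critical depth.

y_c = 0.282 m

At critical depth, Q² T / (g A³) = 1, i.e. A³/T = Q²/g = 0.761²/9.81 = 0.05903.
Try y = 0.229 m: A³/T = 0.02816 — short.
Try y = 0.348 m: A³/T = 0.1257 — over.
Try y = 0.282 m: A³/T = 0.0587 — ≈ 0.05903.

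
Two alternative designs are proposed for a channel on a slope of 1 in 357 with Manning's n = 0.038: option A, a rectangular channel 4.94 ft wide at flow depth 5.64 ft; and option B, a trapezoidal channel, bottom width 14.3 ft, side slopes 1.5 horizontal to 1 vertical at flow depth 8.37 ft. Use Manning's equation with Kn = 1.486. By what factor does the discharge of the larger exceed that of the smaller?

Channel A: Flow area A = b·y = 4.94 × 5.64 = 27.86 ft². Wetted perimeter P = b + 2y = 4.94 + 2×5.64 = 16.22 ft. Hydraulic radius R = A/P = 27.86/16.22 = 1.718 ft. Q_A = (1.486/0.038)·27.86·1.718^(2/3)·√0.002801 = 82.71 ft³/s.
Channel B: With bottom width b = 14.3 ft and side slope z = 1.5: A = (b + zy)y = (14.3 + 1.5×8.37)×8.37 = 224.8 ft²; P = b + 2y√(1+z²) = 14.3 + 2×8.37×1.803 = 44.48 ft. Hydraulic radius R = A/P = 224.8/44.48 = 5.054 ft. Q_B = (1.486/0.038)·224.8·5.054^(2/3)·√0.002801 = 1370 ft³/s.
The larger discharge is 1370 ft³/s and the smaller is 82.71 ft³/s; the ratio is 16.6.

16.6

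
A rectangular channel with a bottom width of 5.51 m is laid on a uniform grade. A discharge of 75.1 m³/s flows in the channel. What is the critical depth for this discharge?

For a rectangular channel, critical depth y_c = (q²/g)^(1/3) where q = Q/b = 75.1/5.51 = 13.63 m²/s.
So y_c = (13.63²/9.81)^(1/3) = 2.67 m.

y_c = 2.67 m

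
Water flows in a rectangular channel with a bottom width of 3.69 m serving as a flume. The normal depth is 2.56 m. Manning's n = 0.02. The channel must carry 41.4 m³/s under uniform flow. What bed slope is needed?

S = 0.007

Flow area A = b·y = 3.69 × 2.56 = 9.446 m². Wetted perimeter P = b + 2y = 3.69 + 2×2.56 = 8.81 m.
Hydraulic radius R = A/P = 9.446/8.81 = 1.072 m.
From Manning's equation, S = [nQ / (1 A R^(2/3))]² = [0.02 × 41.4 / (1 × 9.446 × 1.072^(2/3))]² = 0.007.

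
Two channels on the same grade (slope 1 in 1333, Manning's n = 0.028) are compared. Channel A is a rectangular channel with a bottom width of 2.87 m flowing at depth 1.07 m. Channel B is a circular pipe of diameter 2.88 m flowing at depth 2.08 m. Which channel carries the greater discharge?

channel B

Channel A: Flow area A = b·y = 2.87 × 1.07 = 3.071 m². Wetted perimeter P = b + 2y = 2.87 + 2×1.07 = 5.01 m. Hydraulic radius R = A/P = 3.071/5.01 = 0.613 m. Q_A = (1/0.028)·3.071·0.613^(2/3)·√0.0007502 = 2.168 m³/s.
Channel B: For a circular section of diameter D = 2.88 m at depth y = 2.08 m, the central angle is θ = 2 arccos(1 − 2y/D) = 4.063 rad. Then A = (D²/8)(θ − sin θ) = 5.038 m² and P = Dθ/2 = 5.85 m. Hydraulic radius R = A/P = 5.038/5.85 = 0.8611 m. Q_B = (1/0.028)·5.038·0.8611^(2/3)·√0.0007502 = 4.46 m³/s.
Q_A = 2.168 m³/s vs Q_B = 4.46 m³/s, so channel B carries more.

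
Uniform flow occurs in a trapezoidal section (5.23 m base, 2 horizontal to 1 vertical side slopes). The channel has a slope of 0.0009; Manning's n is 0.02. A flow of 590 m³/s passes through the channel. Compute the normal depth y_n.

Manning's equation rearranged: A R^(2/3) = nQ / (1·√S) = 0.02 × 590 / (√0.0009) = 393.3.
At y = 5.6 m: A R^(2/3) = 193 — short.
At y = 8.46 m: A R^(2/3) = 499.5 — over.
At y = 7.64 m: A R^(2/3) = 393.4 — matches.

y_n = 7.64 m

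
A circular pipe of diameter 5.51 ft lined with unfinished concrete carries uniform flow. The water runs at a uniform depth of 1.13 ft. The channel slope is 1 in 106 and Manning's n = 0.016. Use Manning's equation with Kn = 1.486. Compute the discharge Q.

Q = 24.5 ft³/s

For a circular section of diameter D = 5.51 ft at depth y = 1.13 ft, the central angle is θ = 2 arccos(1 − 2y/D) = 1.88 rad. Then A = (D²/8)(θ − sin θ) = 3.519 ft² and P = Dθ/2 = 5.179 ft.
Hydraulic radius R = A/P = 3.519/5.179 = 0.6795 ft.
Manning's equation: Q = (1.486/n) A R^(2/3) S^(1/2) = (1.486/0.016) × 3.519 × 0.6795^(2/3) × 0.009434^(1/2) = 24.5 ft³/s.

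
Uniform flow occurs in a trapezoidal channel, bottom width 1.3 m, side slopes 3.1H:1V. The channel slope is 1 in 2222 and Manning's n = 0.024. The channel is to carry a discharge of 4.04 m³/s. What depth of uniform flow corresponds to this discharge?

y_n = 1.2 m

Manning's equation rearranged: A R^(2/3) = nQ / (1·√S) = 0.024 × 4.04 / (√0.00045) = 4.571.
Try y = 1.47 m: A R^(2/3) = 7.368 — over.
Try y = 0.923 m: A R^(2/3) = 2.5 — short.
Try y = 1.2 m: A R^(2/3) = 4.57 — close enough.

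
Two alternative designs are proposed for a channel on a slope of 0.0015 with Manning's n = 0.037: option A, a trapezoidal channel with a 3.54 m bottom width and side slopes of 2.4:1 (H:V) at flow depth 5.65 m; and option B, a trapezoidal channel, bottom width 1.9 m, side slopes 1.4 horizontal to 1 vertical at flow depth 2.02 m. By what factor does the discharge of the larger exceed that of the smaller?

19.7

Channel A: With bottom width b = 3.54 m and side slope z = 2.4: A = (b + zy)y = (3.54 + 2.4×5.65)×5.65 = 96.62 m²; P = b + 2y√(1+z²) = 3.54 + 2×5.65×2.6 = 32.92 m. Hydraulic radius R = A/P = 96.62/32.92 = 2.935 m. Q_A = (1/0.037)·96.62·2.935^(2/3)·√0.0015 = 207.3 m³/s.
Channel B: With bottom width b = 1.9 m and side slope z = 1.4: A = (b + zy)y = (1.9 + 1.4×2.02)×2.02 = 9.551 m²; P = b + 2y√(1+z²) = 1.9 + 2×2.02×1.72 = 8.851 m. Hydraulic radius R = A/P = 9.551/8.851 = 1.079 m. Q_B = (1/0.037)·9.551·1.079^(2/3)·√0.0015 = 10.52 m³/s.
The larger discharge is 207.3 m³/s and the smaller is 10.52 m³/s; the ratio is 19.7.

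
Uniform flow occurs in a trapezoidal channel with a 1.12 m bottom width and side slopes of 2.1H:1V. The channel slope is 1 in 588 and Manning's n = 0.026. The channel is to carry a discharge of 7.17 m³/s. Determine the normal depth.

y_n = 1.38 m

Manning's equation rearranged: A R^(2/3) = nQ / (1·√S) = 0.026 × 7.17 / (√0.001701) = 4.52.
At y = 1.23 m: A R^(2/3) = 3.473 — low.
At y = 1.76 m: A R^(2/3) = 7.964 — high.
At y = 1.38 m: A R^(2/3) = 4.518 — ≈ 4.52.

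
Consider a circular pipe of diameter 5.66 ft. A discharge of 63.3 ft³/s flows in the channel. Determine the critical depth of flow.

At critical depth, Q² T / (g A³) = 1, i.e. A³/T = Q²/g = 63.3²/32.2 = 124.4.
Try y = 1.73 ft: A³/T = 53.02 — too small.
Try y = 2.16 ft: A³/T = 124.9 — matches.

y_c = 2.16 ft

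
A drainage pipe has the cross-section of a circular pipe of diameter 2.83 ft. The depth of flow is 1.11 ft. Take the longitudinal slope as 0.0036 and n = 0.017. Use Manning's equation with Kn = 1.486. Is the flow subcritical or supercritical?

subcritical

For a circular section of diameter D = 2.83 ft at depth y = 1.11 ft, the central angle is θ = 2 arccos(1 − 2y/D) = 2.707 rad. Then A = (D²/8)(θ − sin θ) = 2.289 ft² and P = Dθ/2 = 3.831 ft.
Hydraulic radius R = A/P = 2.289/3.831 = 0.5975 ft.
V = (1.486/n) R^(2/3) √S = (1.486/0.017) × 0.5975^(2/3) × √0.0036 = 3.721 ft/s. Hydraulic depth D_h = A/T = 2.289/2.763 = 0.8282 ft.
Froude number Fr = V/√(g·D_h) = 3.721/√(32.2×0.8282) = 0.72, which is less than 1, so the flow is subcritical.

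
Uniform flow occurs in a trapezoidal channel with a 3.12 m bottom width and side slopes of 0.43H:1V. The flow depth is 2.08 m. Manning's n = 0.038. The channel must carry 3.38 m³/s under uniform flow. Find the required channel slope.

With bottom width b = 3.12 m and side slope z = 0.43: A = (b + zy)y = (3.12 + 0.43×2.08)×2.08 = 8.35 m²; P = b + 2y√(1+z²) = 3.12 + 2×2.08×1.089 = 7.648 m.
Hydraulic radius R = A/P = 8.35/7.648 = 1.092 m.
From Manning's equation, S = [nQ / (1 A R^(2/3))]² = [0.038 × 3.38 / (1 × 8.35 × 1.092^(2/3))]² = 0.00021.

S = 0.00021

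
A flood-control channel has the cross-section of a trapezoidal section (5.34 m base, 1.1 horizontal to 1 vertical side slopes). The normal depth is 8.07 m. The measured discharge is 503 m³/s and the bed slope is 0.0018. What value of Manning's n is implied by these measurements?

With bottom width b = 5.34 m and side slope z = 1.1: A = (b + zy)y = (5.34 + 1.1×8.07)×8.07 = 114.7 m²; P = b + 2y√(1+z²) = 5.34 + 2×8.07×1.487 = 29.33 m.
Hydraulic radius R = A/P = 114.7/29.33 = 3.911 m.
Rearranging Manning's equation: n = (1/Q) A R^(2/3) S^(1/2) = (1/503) × 114.7 × 3.911^(2/3) × √0.0018 = 0.024.

n = 0.024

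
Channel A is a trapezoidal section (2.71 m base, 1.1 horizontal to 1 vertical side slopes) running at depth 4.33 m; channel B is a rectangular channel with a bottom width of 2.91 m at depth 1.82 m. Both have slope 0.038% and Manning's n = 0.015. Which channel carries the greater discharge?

Channel A: With bottom width b = 2.71 m and side slope z = 1.1: A = (b + zy)y = (2.71 + 1.1×4.33)×4.33 = 32.36 m²; P = b + 2y√(1+z²) = 2.71 + 2×4.33×1.487 = 15.58 m. Hydraulic radius R = A/P = 32.36/15.58 = 2.076 m. Q_A = (1/0.015)·32.36·2.076^(2/3)·√0.00038 = 68.44 m³/s.
Channel B: Flow area A = b·y = 2.91 × 1.82 = 5.296 m². Wetted perimeter P = b + 2y = 2.91 + 2×1.82 = 6.55 m. Hydraulic radius R = A/P = 5.296/6.55 = 0.8086 m. Q_B = (1/0.015)·5.296·0.8086^(2/3)·√0.00038 = 5.974 m³/s.
Q_A = 68.44 m³/s vs Q_B = 5.974 m³/s, so channel A carries more.

channel A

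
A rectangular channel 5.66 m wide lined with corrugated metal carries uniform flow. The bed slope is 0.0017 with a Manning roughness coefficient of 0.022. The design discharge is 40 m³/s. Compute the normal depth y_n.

Manning's equation rearranged: A R^(2/3) = nQ / (1·√S) = 0.022 × 40 / (√0.0017) = 21.34.
At y = 3.26 m: A R^(2/3) = 24.34 — too large.
At y = 2.95 m: A R^(2/3) = 21.33 — ≈ 21.34.

y_n = 2.95 m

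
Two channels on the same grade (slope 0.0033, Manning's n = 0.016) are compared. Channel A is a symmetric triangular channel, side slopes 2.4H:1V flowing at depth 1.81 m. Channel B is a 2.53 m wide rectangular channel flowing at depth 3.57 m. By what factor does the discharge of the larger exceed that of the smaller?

Channel A: For a triangular section with side slope z = 2.4: A = zy² = 2.4×1.81² = 7.863 m²; P = 2y√(1+z²) = 2×1.81×2.6 = 9.412 m. Hydraulic radius R = A/P = 7.863/9.412 = 0.8354 m. Q_A = (1/0.016)·7.863·0.8354^(2/3)·√0.0033 = 25.04 m³/s.
Channel B: Flow area A = b·y = 2.53 × 3.57 = 9.032 m². Wetted perimeter P = b + 2y = 2.53 + 2×3.57 = 9.67 m. Hydraulic radius R = A/P = 9.032/9.67 = 0.934 m. Q_B = (1/0.016)·9.032·0.934^(2/3)·√0.0033 = 30.99 m³/s.
The larger discharge is 30.99 m³/s and the smaller is 25.04 m³/s; the ratio is 1.24.

1.24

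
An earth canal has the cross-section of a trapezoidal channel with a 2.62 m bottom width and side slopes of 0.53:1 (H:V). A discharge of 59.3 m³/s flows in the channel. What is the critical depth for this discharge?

y_c = 3.03 m

At critical depth, Q² T / (g A³) = 1, i.e. A³/T = Q²/g = 59.3²/9.81 = 358.5.
Try y = 2.63 m: A³/T = 217.5 — too small.
Try y = 3.66 m: A³/T = 715.1 — too large.
Try y = 3.03 m: A³/T = 360 — ≈ 358.5.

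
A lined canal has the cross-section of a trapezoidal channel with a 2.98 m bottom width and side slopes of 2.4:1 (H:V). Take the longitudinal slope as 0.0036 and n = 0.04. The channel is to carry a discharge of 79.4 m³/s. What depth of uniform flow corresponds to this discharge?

Manning's equation rearranged: A R^(2/3) = nQ / (1·√S) = 0.04 × 79.4 / (√0.0036) = 52.93.
Trying y = 3.83 m: A R^(2/3) = 74.89 — high.
Trying y = 2.47 m: A R^(2/3) = 27.41 — low.
Trying y = 3.3 m: A R^(2/3) = 52.95 — close enough.

y_n = 3.3 m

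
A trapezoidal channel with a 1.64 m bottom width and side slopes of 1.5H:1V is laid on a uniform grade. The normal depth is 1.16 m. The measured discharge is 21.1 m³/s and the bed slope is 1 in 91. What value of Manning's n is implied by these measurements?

n = 0.015

With bottom width b = 1.64 m and side slope z = 1.5: A = (b + zy)y = (1.64 + 1.5×1.16)×1.16 = 3.921 m²; P = b + 2y√(1+z²) = 1.64 + 2×1.16×1.803 = 5.822 m.
Hydraulic radius R = A/P = 3.921/5.822 = 0.6734 m.
Rearranging Manning's equation: n = (1/Q) A R^(2/3) S^(1/2) = (1/21.1) × 3.921 × 0.6734^(2/3) × √0.01099 = 0.015.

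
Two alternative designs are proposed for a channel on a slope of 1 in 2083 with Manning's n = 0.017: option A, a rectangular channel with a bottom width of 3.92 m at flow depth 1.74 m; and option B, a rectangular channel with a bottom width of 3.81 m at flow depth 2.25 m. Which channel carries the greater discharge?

Channel A: Flow area A = b·y = 3.92 × 1.74 = 6.821 m². Wetted perimeter P = b + 2y = 3.92 + 2×1.74 = 7.4 m. Hydraulic radius R = A/P = 6.821/7.4 = 0.9217 m. Q_A = (1/0.017)·6.821·0.9217^(2/3)·√0.0004801 = 8.326 m³/s.
Channel B: Flow area A = b·y = 3.81 × 2.25 = 8.572 m². Wetted perimeter P = b + 2y = 3.81 + 2×2.25 = 8.31 m. Hydraulic radius R = A/P = 8.572/8.31 = 1.032 m. Q_B = (1/0.017)·8.572·1.032^(2/3)·√0.0004801 = 11.28 m³/s.
Q_A = 8.326 m³/s vs Q_B = 11.28 m³/s, so channel B carries more.

channel B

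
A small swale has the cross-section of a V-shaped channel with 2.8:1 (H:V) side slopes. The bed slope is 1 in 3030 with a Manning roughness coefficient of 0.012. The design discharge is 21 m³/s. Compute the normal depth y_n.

y_n = 2.2 m

Manning's equation rearranged: A R^(2/3) = nQ / (1·√S) = 0.012 × 21 / (√0.00033) = 13.87.
Try y = 1.8 m: A R^(2/3) = 8.125 — too small.
Try y = 2.2 m: A R^(2/3) = 13.87 — ≈ 13.87.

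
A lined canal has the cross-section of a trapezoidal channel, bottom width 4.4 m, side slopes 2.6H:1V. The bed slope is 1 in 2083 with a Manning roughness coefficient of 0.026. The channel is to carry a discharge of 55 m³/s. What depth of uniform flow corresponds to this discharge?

Manning's equation rearranged: A R^(2/3) = nQ / (1·√S) = 0.026 × 55 / (√0.0004801) = 65.27.
At y = 2.81 m: A R^(2/3) = 45.75 — short.
At y = 3.82 m: A R^(2/3) = 90.68 — over.
At y = 3.3 m: A R^(2/3) = 65.24 — close enough.

y_n = 3.3 m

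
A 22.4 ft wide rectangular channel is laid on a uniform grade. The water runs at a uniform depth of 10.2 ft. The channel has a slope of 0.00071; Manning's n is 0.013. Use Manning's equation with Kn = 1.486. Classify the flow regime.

subcritical

Flow area A = b·y = 22.4 × 10.2 = 228.5 ft². Wetted perimeter P = b + 2y = 22.4 + 2×10.2 = 42.8 ft.
Hydraulic radius R = A/P = 228.5/42.8 = 5.338 ft.
V = (1.486/n) R^(2/3) √S = (1.486/0.013) × 5.338^(2/3) × √0.00071 = 9.303 ft/s. Hydraulic depth D_h = A/T = 228.5/22.4 = 10.2 ft.
Froude number Fr = V/√(g·D_h) = 9.303/√(32.2×10.2) = 0.513, which is less than 1, so the flow is subcritical.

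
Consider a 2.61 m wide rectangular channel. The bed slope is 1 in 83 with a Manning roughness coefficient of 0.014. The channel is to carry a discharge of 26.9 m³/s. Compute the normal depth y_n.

Manning's equation rearranged: A R^(2/3) = nQ / (1·√S) = 0.014 × 26.9 / (√0.01205) = 3.431.
At y = 2.03 m: A R^(2/3) = 4.544 — high.
At y = 1.63 m: A R^(2/3) = 3.433 — close enough.

y_n = 1.63 m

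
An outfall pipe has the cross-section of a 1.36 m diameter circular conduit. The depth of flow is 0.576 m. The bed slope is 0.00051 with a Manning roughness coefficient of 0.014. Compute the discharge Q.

Q = 0.427 m³/s

For a circular section of diameter D = 1.36 m at depth y = 0.576 m, the central angle is θ = 2 arccos(1 − 2y/D) = 2.835 rad. Then A = (D²/8)(θ − sin θ) = 0.5854 m² and P = Dθ/2 = 1.927 m.
Hydraulic radius R = A/P = 0.5854/1.927 = 0.3037 m.
Manning's equation: Q = (1/n) A R^(2/3) S^(1/2) = (1/0.014) × 0.5854 × 0.3037^(2/3) × 0.00051^(1/2) = 0.427 m³/s.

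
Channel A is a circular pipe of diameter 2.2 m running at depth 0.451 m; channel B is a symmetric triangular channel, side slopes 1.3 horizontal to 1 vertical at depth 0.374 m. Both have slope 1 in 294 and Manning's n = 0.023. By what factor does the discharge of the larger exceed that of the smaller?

Channel A: For a circular section of diameter D = 2.2 m at depth y = 0.451 m, the central angle is θ = 2 arccos(1 − 2y/D) = 1.879 rad. Then A = (D²/8)(θ − sin θ) = 0.5607 m² and P = Dθ/2 = 2.067 m. Hydraulic radius R = A/P = 0.5607/2.067 = 0.2712 m. Q_A = (1/0.023)·0.5607·0.2712^(2/3)·√0.003401 = 0.5957 m³/s.
Channel B: For a triangular section with side slope z = 1.3: A = zy² = 1.3×0.374² = 0.1818 m²; P = 2y√(1+z²) = 2×0.374×1.64 = 1.227 m. Hydraulic radius R = A/P = 0.1818/1.227 = 0.1482 m. Q_B = (1/0.023)·0.1818·0.1482^(2/3)·√0.003401 = 0.1291 m³/s.
The larger discharge is 0.5957 m³/s and the smaller is 0.1291 m³/s; the ratio is 4.61.

4.61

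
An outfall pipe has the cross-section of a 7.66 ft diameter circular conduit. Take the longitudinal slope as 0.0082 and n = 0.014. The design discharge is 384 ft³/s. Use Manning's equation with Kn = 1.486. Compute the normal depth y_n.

y_n = 4.11 ft

Manning's equation rearranged: A R^(2/3) = nQ / (1.486·√S) = 0.014 × 384 / (1.486 × √0.0082) = 39.95.
Try y = 4.65 ft: A R^(2/3) = 48.6 — high.
Try y = 3.14 ft: A R^(2/3) = 25.04 — low.
Try y = 4.11 ft: A R^(2/3) = 39.98 — ≈ 39.95.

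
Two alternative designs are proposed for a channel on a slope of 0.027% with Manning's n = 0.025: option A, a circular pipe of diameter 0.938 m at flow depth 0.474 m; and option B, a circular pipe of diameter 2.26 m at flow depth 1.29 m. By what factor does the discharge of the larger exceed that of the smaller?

Channel A: For a circular section of diameter D = 0.938 m at depth y = 0.474 m, the central angle is θ = 2 arccos(1 − 2y/D) = 3.163 rad. Then A = (D²/8)(θ − sin θ) = 0.3502 m² and P = Dθ/2 = 1.483 m. Hydraulic radius R = A/P = 0.3502/1.483 = 0.2361 m. Q_A = (1/0.025)·0.3502·0.2361^(2/3)·√0.00027 = 0.08792 m³/s.
Channel B: For a circular section of diameter D = 2.26 m at depth y = 1.29 m, the central angle is θ = 2 arccos(1 − 2y/D) = 3.426 rad. Then A = (D²/8)(θ − sin θ) = 2.366 m² and P = Dθ/2 = 3.871 m. Hydraulic radius R = A/P = 2.366/3.871 = 0.6112 m. Q_B = (1/0.025)·2.366·0.6112^(2/3)·√0.00027 = 1.12 m³/s.
The larger discharge is 1.12 m³/s and the smaller is 0.08792 m³/s; the ratio is 12.7.

12.7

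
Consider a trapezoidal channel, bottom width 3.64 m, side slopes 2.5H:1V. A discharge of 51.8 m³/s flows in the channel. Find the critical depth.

y_c = 1.84 m

At critical depth, Q² T / (g A³) = 1, i.e. A³/T = Q²/g = 51.8²/9.81 = 273.5.
Trying y = 2.04 m: A³/T = 409.5 — too large.
Trying y = 1.29 m: A³/T = 68.83 — too small.
Trying y = 1.84 m: A³/T = 271.4 — ≈ 273.5.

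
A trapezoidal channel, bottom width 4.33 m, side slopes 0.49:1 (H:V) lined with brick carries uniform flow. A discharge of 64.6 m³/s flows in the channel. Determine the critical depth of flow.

y_c = 2.56 m

At critical depth, Q² T / (g A³) = 1, i.e. A³/T = Q²/g = 64.6²/9.81 = 425.4.
Trying y = 2.78 m: A³/T = 561.7 — too large.
Trying y = 2.56 m: A³/T = 427.2 — matches.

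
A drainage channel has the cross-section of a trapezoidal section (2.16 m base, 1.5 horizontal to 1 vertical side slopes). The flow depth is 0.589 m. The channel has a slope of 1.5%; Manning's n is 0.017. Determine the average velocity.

V = 4.03 m/s

With bottom width b = 2.16 m and side slope z = 1.5: A = (b + zy)y = (2.16 + 1.5×0.589)×0.589 = 1.793 m²; P = b + 2y√(1+z²) = 2.16 + 2×0.589×1.803 = 4.284 m.
Hydraulic radius R = A/P = 1.793/4.284 = 0.4185 m.
From Manning's equation, V = (1/n) R^(2/3) S^(1/2) = (1/0.017) × 0.4185^(2/3) × 0.015^(1/2) = 4.03 m/s.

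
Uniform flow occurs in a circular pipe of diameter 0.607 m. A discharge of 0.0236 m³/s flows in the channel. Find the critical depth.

At critical depth, Q² T / (g A³) = 1, i.e. A³/T = Q²/g = 0.0236²/9.81 = 0.00005677.
At y = 0.107 m: A³/T = 0.00008777 — over.
At y = 0.0709 m: A³/T = 0.00001734 — short.
At y = 0.0958 m: A³/T = 0.00005683 — matches.

y_c = 0.0958 m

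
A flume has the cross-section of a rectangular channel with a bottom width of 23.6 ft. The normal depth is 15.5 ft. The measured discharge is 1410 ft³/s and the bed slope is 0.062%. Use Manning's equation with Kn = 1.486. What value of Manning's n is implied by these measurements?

Flow area A = b·y = 23.6 × 15.5 = 365.8 ft². Wetted perimeter P = b + 2y = 23.6 + 2×15.5 = 54.6 ft.
Hydraulic radius R = A/P = 365.8/54.6 = 6.7 ft.
Rearranging Manning's equation: n = (1.486/Q) A R^(2/3) S^(1/2) = (1.486/1410) × 365.8 × 6.7^(2/3) × √0.00062 = 0.0341.

n = 0.0341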